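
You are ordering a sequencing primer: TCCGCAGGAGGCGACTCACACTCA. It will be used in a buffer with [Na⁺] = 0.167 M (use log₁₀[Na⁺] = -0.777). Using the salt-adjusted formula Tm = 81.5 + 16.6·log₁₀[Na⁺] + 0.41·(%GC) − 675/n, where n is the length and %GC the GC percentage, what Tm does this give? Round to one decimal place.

66.1°C

Length n = 24. Counting bases: C=9, A=6, T=3, G=6
G+C = 15, so %GC = 15/24 × 100 = 62.5%
Salt term: 16.6 × (-0.777) = -12.898
GC term: 0.41 × 62.5 = 25.625; length term: −675/24 = −28.125
Tm = 81.5 + (-12.898) + 25.625 − 28.125 = 66.102 → 66.1°C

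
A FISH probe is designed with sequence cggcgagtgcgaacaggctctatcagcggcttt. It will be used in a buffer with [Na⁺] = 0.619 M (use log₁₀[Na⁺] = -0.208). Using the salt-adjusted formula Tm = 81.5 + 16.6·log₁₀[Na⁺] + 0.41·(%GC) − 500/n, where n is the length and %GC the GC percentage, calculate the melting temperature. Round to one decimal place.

87.7°C

Length n = 33. Counting bases: G=11, T=7, A=6, C=9
G+C = 20, so %GC = 20/33 × 100 = 60.606%
Salt term: 16.6 × (-0.208) = -3.453
GC term: 0.41 × 60.606 = 24.848; length term: −500/33 = −15.152
Tm = 81.5 + (-3.453) + 24.848 − 15.152 = 87.743 → 87.7°C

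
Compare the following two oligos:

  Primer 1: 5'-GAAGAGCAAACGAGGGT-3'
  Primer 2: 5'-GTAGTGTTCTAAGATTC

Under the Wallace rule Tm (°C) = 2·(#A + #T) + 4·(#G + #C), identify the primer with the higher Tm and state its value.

Primer 1, 52°C

Primer 1: A+T=8, G+C=9 → Tm = 2(8)+4(9) = 52°C
Primer 2: A+T=11, G+C=6 → Tm = 2(11)+4(6) = 46°C
52°C vs 46°C → primer 1 is higher.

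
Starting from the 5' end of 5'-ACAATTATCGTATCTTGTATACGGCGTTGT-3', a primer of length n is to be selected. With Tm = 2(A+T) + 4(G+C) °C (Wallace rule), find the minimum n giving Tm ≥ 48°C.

n = 19

First 18 bases: ACAATTATCGTATCTTGT → Tm = 46°C (< 48°C)
First 19 bases: ACAATTATCGTATCTTGTA → Tm = 48°C (≥ 48°C)
Since every base adds ≥2°C, Tm only increases with n, so the threshold is first crossed at n = 19.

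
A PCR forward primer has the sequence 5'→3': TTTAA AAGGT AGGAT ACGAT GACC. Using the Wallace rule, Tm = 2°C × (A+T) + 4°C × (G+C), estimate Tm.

66°C

Scanning the sequence gives T=6, A=9, C=3, G=6.
A+T = 15, G+C = 9
Tm = 2×15 + 4×9 = 66°C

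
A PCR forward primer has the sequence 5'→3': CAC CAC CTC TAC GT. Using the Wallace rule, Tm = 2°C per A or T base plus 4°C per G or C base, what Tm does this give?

Base counts: T=3, A=3, G=1, C=7
So N_AT = 6 and N_GC = 8.
Tm = 2(6) + 4(8) = 12 + 32 = 44°C

44°C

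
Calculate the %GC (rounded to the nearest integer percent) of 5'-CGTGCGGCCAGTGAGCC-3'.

76%

C=6, A=2, T=2, G=7
G+C = 7 + 6 = 13 out of 17 bases
%GC = 13/17 × 100 = 76.47% ≈ 76%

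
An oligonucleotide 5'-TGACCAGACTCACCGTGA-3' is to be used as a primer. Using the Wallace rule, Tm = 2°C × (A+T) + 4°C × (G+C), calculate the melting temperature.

56°C

Counting bases: T=3, G=4, A=5, C=6
AT pairs contribute 8, GC pairs contribute 10.
Tm = 4·10 + 2·8 = 40 + 16 = 56°C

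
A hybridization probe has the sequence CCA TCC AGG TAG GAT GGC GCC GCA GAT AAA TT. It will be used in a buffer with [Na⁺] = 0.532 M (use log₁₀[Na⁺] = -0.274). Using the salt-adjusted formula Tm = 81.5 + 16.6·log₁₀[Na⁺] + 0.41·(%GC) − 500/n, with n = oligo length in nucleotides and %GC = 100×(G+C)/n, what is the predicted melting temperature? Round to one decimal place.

Length n = 32. Base counts: G=9, A=9, C=8, T=6
G+C = 17, so %GC = 17/32 × 100 = 53.125%
Salt term: 16.6 × (-0.274) = -4.548
GC term: 0.41 × 53.125 = 21.781; length term: −500/32 = −15.625
Tm = 81.5 + (-4.548) + 21.781 − 15.625 = 83.108 → 83.1°C

83.1°C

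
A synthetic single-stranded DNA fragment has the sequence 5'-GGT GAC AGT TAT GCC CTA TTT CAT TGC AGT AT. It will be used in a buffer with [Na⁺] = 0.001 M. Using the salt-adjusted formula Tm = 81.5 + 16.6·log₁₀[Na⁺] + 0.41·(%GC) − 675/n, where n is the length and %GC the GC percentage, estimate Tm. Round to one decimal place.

27.3°C

Length n = 32. Scanning the sequence gives G=7, C=6, A=7, T=12.
G+C = 13, so %GC = 13/32 × 100 = 40.625%
Salt term: 16.6 × (-3) = -49.8
GC term: 0.41 × 40.625 = 16.656; length term: −675/32 = −21.094
Tm = 81.5 + (-49.8) + 16.656 − 21.094 = 27.262 → 27.3°C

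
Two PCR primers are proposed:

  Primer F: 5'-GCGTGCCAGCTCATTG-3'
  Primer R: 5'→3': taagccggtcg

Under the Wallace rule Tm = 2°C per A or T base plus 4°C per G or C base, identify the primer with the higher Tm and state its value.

Primer F: A+T=6, G+C=10 → Tm = 2(6)+4(10) = 52°C
Primer R: A+T=4, G+C=7 → Tm = 2(4)+4(7) = 36°C
52°C vs 36°C → primer F is higher.

Primer F, 52°C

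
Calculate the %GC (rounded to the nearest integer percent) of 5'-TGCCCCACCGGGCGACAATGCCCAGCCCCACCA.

Counting bases: T=2, C=17, G=7, A=7
G+C = 7 + 17 = 24 out of 33 bases
%GC = 24/33 × 100 = 72.73% ≈ 73%

73%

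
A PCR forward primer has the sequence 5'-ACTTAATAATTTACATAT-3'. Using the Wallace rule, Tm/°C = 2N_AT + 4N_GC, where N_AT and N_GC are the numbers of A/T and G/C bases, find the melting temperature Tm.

Scanning the sequence gives C=2, T=8, G=0, A=8.
So N_AT = 16 and N_GC = 2.
Tm = 4·2 + 2·16 = 8 + 32 = 40°C

40°C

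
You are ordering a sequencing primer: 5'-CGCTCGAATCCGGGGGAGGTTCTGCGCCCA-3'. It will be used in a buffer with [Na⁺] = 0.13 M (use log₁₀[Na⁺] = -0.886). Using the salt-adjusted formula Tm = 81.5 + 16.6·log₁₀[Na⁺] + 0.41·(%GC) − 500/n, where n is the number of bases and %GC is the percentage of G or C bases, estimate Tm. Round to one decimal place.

Length n = 30. T=5, A=4, G=11, C=10
G+C = 21, so %GC = 21/30 × 100 = 70%
Salt term: 16.6 × (-0.886) = -14.708
GC term: 0.41 × 70 = 28.7; length term: −500/30 = −16.667
Tm = 81.5 + (-14.708) + 28.7 − 16.667 = 78.825 → 78.8°C

78.8°C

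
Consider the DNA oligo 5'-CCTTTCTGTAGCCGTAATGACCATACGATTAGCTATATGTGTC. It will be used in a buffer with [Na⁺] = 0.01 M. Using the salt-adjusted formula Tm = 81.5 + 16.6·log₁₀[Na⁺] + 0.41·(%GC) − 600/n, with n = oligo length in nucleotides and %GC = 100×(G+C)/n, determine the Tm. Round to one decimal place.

51.5°C

Length n = 43. Scanning the sequence gives G=8, C=10, T=15, A=10.
G+C = 18, so %GC = 18/43 × 100 = 41.86%
Salt term: 16.6 × (-2) = -33.2
GC term: 0.41 × 41.86 = 17.163; length term: −600/43 = −13.953
Tm = 81.5 + (-33.2) + 17.163 − 13.953 = 51.51 → 51.5°C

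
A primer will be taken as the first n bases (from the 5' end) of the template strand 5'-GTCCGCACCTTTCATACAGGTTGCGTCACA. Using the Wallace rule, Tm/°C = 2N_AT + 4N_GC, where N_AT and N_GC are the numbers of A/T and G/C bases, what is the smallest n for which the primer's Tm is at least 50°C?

First 16 bases: GTCCGCACCTTTCATA → Tm = 48°C (< 50°C)
First 17 bases: GTCCGCACCTTTCATAC → Tm = 52°C (≥ 50°C)
Since every base adds ≥2°C, Tm only increases with n, so the threshold is first crossed at n = 17.

n = 17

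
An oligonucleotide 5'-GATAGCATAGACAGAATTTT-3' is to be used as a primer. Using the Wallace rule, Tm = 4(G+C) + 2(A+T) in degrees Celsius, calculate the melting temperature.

52°C

Base counts: G=4, T=6, C=2, A=8
So N_AT = 14 and N_GC = 6.
Tm = 4·6 + 2·14 = 24 + 28 = 52°C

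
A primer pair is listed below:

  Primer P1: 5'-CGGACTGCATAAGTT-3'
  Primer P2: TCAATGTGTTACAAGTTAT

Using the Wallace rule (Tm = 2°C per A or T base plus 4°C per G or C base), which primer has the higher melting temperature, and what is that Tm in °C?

Primer P2, 48°C

Primer P1: A+T=8, G+C=7 → Tm = 2(8)+4(7) = 44°C
Primer P2: A+T=14, G+C=5 → Tm = 2(14)+4(5) = 48°C
44°C vs 48°C → primer P2 is higher.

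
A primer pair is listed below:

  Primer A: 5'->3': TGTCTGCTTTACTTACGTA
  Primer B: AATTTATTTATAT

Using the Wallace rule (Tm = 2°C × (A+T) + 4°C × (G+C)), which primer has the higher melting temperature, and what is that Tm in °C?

Primer A: A+T=12, G+C=7 → Tm = 2(12)+4(7) = 52°C
Primer B: A+T=13, G+C=0 → Tm = 2(13)+4(0) = 26°C
52°C vs 26°C → primer A is higher.

Primer A, 52°C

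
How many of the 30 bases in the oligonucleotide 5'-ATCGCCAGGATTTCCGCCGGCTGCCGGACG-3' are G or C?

C=11, A=4, T=5, G=10
Total G or C: 10 + 11 = 21

21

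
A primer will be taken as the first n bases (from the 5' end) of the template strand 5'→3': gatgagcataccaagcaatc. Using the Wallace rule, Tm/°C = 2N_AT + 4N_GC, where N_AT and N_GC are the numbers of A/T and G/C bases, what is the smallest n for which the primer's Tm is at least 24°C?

First 7 bases: GATGAGC → Tm = 22°C (< 24°C)
First 8 bases: GATGAGCA → Tm = 24°C (≥ 24°C)
Since every base adds ≥2°C, Tm only increases with n, so the threshold is first crossed at n = 8.

n = 8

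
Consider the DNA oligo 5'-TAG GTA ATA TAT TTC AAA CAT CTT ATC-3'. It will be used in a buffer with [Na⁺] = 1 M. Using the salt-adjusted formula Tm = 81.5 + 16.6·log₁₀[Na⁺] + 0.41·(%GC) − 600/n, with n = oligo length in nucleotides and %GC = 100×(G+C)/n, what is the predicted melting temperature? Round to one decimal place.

68.4°C

Length n = 27. A=10, G=2, C=4, T=11
G+C = 6, so %GC = 6/27 × 100 = 22.222%
Salt term: 16.6 × (0) = 0
GC term: 0.41 × 22.222 = 9.111; length term: −600/27 = −22.222
Tm = 81.5 + (0) + 9.111 − 22.222 = 68.389 → 68.4°C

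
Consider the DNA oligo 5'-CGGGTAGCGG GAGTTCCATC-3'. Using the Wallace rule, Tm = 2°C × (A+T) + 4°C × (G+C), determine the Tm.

66°C

C=5, A=3, T=4, G=8
AT pairs contribute 7, GC pairs contribute 13.
Tm = 2(7) + 4(13) = 14 + 52 = 66°C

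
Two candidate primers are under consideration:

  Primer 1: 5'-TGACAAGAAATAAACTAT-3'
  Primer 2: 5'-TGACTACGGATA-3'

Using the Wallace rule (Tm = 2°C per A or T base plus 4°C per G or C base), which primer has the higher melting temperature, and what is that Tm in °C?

Primer 1: A+T=14, G+C=4 → Tm = 2(14)+4(4) = 44°C
Primer 2: A+T=7, G+C=5 → Tm = 2(7)+4(5) = 34°C
44°C vs 34°C → primer 1 is higher.

Primer 1, 44°C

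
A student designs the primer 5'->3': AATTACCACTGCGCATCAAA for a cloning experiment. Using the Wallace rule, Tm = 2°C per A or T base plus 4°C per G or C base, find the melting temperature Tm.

T=4, G=2, C=6, A=8
AT pairs contribute 12, GC pairs contribute 8.
Tm = 2×12 + 4×8 = 56°C

56°C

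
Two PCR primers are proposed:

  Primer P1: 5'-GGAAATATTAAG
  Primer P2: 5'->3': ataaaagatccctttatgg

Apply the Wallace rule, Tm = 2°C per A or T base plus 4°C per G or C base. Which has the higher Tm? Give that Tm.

Primer P1: A+T=9, G+C=3 → Tm = 2(9)+4(3) = 30°C
Primer P2: A+T=13, G+C=6 → Tm = 2(13)+4(6) = 50°C
30°C vs 50°C → primer P2 is higher.

Primer P2, 50°C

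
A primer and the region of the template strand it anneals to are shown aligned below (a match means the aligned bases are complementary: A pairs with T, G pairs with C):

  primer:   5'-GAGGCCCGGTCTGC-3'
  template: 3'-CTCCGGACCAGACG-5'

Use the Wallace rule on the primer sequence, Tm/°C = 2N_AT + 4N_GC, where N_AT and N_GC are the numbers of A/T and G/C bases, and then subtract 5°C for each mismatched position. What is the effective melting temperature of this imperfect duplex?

45°C

Primer base counts: A=1, T=2, G=6, C=5 → A+T=3, G+C=11
Perfect-match Tm = 2(3) + 4(11) = 6 + 44 = 50°C
Mismatches (positions where the bases are not complementary): 1 (at position 7)
Effective Tm = 50 − 1×5 = 50 − 5 = 45°C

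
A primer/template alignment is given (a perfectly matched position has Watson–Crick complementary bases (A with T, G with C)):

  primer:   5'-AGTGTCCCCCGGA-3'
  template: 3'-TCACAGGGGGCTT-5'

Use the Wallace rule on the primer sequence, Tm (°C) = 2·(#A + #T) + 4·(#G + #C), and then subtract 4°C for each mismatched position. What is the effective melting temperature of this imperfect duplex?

Primer base counts: A=2, T=2, G=4, C=5 → A+T=4, G+C=9
Perfect-match Tm = 2(4) + 4(9) = 8 + 36 = 44°C
Mismatches (positions where the bases are not complementary): 1 (at position 12)
Effective Tm = 44 − 1×4 = 44 − 4 = 40°C

40°C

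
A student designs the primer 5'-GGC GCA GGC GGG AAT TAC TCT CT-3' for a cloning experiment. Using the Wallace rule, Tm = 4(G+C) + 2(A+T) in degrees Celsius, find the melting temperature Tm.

74°C

Counting bases: C=6, G=8, A=4, T=5
AT pairs contribute 9, GC pairs contribute 14.
Tm = 2×9 + 4×14 = 74°C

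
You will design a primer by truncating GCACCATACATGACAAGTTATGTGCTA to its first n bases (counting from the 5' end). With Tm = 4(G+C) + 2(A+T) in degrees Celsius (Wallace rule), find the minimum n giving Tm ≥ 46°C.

n = 16

First 15 bases: GCACCATACATGACA → Tm = 44°C (< 46°C)
First 16 bases: GCACCATACATGACAA → Tm = 46°C (≥ 46°C)
Since every base adds ≥2°C, Tm only increases with n, so the threshold is first crossed at n = 16.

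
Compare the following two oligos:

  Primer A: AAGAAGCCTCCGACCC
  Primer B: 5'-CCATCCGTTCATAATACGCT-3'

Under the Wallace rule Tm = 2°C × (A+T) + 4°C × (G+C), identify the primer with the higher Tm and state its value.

Primer B, 58°C

Primer A: A+T=6, G+C=10 → Tm = 2(6)+4(10) = 52°C
Primer B: A+T=11, G+C=9 → Tm = 2(11)+4(9) = 58°C
52°C vs 58°C → primer B is higher.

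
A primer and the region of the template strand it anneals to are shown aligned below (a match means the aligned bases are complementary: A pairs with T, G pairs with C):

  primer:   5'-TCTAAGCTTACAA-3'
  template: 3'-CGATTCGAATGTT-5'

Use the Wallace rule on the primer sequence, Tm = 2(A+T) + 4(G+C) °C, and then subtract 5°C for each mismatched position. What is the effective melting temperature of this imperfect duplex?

29°C

Primer base counts: A=5, T=4, G=1, C=3 → A+T=9, G+C=4
Perfect-match Tm = 2(9) + 4(4) = 18 + 16 = 34°C
Mismatches (positions where the bases are not complementary): 1 (at position 1)
Effective Tm = 34 − 1×5 = 34 − 5 = 29°C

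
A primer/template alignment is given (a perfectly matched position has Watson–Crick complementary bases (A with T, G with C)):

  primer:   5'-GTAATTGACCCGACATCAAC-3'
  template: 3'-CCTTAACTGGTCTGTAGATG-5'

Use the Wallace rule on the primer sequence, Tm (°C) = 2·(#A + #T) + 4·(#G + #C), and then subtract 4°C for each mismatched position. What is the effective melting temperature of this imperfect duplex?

Primer base counts: A=7, T=4, G=3, C=6 → A+T=11, G+C=9
Perfect-match Tm = 2(11) + 4(9) = 22 + 36 = 58°C
Mismatches (positions where the bases are not complementary): 3 (at positions 2, 11, 18)
Effective Tm = 58 − 3×4 = 58 − 12 = 46°C

46°C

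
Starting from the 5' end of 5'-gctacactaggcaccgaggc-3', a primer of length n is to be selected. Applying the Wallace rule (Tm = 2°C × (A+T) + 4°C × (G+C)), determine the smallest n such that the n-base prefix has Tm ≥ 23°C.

First 7 bases: GCTACAC → Tm = 22°C (< 23°C)
First 8 bases: GCTACACT → Tm = 24°C (≥ 23°C)
Since every base adds ≥2°C, Tm only increases with n, so the threshold is first crossed at n = 8.

n = 8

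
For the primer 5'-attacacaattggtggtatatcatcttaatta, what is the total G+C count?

Scanning the sequence gives C=4, G=4, T=13, A=11.
Total G or C: 4 + 4 = 8

8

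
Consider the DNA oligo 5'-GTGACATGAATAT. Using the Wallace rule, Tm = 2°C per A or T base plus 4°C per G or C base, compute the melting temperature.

34°C

Counting bases: A=5, G=3, T=4, C=1
A+T = 9, G+C = 4
Tm = 2×9 + 4×4 = 34°C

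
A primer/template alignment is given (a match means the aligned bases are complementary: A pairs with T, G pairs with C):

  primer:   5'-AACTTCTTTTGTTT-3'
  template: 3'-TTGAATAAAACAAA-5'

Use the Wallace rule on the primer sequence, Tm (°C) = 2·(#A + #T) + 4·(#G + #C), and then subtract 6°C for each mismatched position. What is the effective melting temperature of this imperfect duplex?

28°C

Primer base counts: A=2, T=9, G=1, C=2 → A+T=11, G+C=3
Perfect-match Tm = 2(11) + 4(3) = 22 + 12 = 34°C
Mismatches (positions where the bases are not complementary): 1 (at position 6)
Effective Tm = 34 − 1×6 = 34 − 6 = 28°C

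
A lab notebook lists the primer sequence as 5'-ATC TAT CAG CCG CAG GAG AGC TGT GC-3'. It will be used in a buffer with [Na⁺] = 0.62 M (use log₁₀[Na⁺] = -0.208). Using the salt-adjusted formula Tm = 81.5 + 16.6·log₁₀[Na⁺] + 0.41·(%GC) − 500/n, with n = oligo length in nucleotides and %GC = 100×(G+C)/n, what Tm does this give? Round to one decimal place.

82.5°C

Length n = 26. A=6, T=5, C=7, G=8
G+C = 15, so %GC = 15/26 × 100 = 57.692%
Salt term: 16.6 × (-0.208) = -3.453
GC term: 0.41 × 57.692 = 23.654; length term: −500/26 = −19.231
Tm = 81.5 + (-3.453) + 23.654 − 19.231 = 82.47 → 82.5°C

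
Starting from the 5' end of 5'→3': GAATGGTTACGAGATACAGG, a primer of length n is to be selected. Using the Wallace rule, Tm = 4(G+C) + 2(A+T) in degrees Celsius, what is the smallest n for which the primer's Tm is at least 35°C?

First 12 bases: GAATGGTTACGA → Tm = 34°C (< 35°C)
First 13 bases: GAATGGTTACGAG → Tm = 38°C (≥ 35°C)
Each additional base adds 2°C (A/T) or 4°C (G/C), so Tm is non-decreasing in n; n = 13 is the first length to reach 35°C.

n = 13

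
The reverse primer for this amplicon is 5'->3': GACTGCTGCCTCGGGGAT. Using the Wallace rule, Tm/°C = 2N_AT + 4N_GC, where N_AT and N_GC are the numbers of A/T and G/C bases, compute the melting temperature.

Scanning the sequence gives G=7, A=2, T=4, C=5.
AT pairs contribute 6, GC pairs contribute 12.
Tm = 4·12 + 2·6 = 48 + 12 = 60°C

60°C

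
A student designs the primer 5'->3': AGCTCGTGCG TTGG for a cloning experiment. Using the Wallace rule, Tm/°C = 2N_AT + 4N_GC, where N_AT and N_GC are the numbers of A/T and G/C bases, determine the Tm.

46°C

Counting bases: T=4, C=3, A=1, G=6
So N_AT = 5 and N_GC = 9.
Tm = 2(5) + 4(9) = 10 + 36 = 46°C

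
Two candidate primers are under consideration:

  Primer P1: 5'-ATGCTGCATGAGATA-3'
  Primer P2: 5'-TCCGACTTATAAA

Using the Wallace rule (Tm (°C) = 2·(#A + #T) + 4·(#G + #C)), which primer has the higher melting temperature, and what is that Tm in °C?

Primer P1, 42°C

Primer P1: A+T=9, G+C=6 → Tm = 2(9)+4(6) = 42°C
Primer P2: A+T=9, G+C=4 → Tm = 2(9)+4(4) = 34°C
42°C vs 34°C → primer P1 is higher.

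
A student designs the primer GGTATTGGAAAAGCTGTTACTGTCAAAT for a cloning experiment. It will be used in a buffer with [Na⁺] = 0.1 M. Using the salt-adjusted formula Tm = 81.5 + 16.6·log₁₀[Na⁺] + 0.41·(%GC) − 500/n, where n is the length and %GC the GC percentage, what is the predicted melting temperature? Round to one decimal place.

61.7°C

Length n = 28. Base counts: C=3, A=9, G=7, T=9
G+C = 10, so %GC = 10/28 × 100 = 35.714%
Salt term: 16.6 × (-1) = -16.6
GC term: 0.41 × 35.714 = 14.643; length term: −500/28 = −17.857
Tm = 81.5 + (-16.6) + 14.643 − 17.857 = 61.686 → 61.7°C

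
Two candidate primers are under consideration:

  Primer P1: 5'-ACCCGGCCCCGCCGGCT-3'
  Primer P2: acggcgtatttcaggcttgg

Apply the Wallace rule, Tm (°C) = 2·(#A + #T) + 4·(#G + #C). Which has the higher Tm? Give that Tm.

Primer P1: A+T=2, G+C=15 → Tm = 2(2)+4(15) = 64°C
Primer P2: A+T=9, G+C=11 → Tm = 2(9)+4(11) = 62°C
64°C vs 62°C → primer P1 is higher.

Primer P1, 64°C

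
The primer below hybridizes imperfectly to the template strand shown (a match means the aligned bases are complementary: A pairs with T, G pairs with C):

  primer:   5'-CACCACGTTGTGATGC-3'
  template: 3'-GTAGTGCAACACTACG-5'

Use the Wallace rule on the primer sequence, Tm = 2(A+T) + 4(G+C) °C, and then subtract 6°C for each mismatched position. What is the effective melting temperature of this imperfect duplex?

44°C

Primer base counts: A=3, T=4, G=4, C=5 → A+T=7, G+C=9
Perfect-match Tm = 2(7) + 4(9) = 14 + 36 = 50°C
Mismatches (positions where the bases are not complementary): 1 (at position 3)
Effective Tm = 50 − 1×6 = 50 − 6 = 44°C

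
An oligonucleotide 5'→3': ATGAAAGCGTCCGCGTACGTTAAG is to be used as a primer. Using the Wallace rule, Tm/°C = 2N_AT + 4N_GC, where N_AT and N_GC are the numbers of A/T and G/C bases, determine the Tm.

Scanning the sequence gives A=7, T=5, C=5, G=7.
So N_AT = 12 and N_GC = 12.
Tm = 4·12 + 2·12 = 48 + 24 = 72°C

72°C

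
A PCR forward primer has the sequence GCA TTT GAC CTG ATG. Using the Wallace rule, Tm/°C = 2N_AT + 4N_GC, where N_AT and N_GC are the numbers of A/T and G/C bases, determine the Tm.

Base counts: A=3, T=5, C=3, G=4
So N_AT = 8 and N_GC = 7.
Tm = 4·7 + 2·8 = 28 + 16 = 44°C

44°C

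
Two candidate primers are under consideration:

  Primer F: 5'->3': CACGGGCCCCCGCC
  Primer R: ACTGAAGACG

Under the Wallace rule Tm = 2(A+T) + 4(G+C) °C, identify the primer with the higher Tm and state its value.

Primer F: A+T=1, G+C=13 → Tm = 2(1)+4(13) = 54°C
Primer R: A+T=5, G+C=5 → Tm = 2(5)+4(5) = 30°C
54°C vs 30°C → primer F is higher.

Primer F, 54°C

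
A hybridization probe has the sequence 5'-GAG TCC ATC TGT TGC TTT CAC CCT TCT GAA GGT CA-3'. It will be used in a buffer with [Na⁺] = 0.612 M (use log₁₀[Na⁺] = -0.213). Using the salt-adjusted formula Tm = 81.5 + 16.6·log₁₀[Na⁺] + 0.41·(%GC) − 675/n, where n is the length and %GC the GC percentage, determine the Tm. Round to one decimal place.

78.6°C

Length n = 35. Counting bases: C=10, G=7, A=6, T=12
G+C = 17, so %GC = 17/35 × 100 = 48.571%
Salt term: 16.6 × (-0.213) = -3.536
GC term: 0.41 × 48.571 = 19.914; length term: −675/35 = −19.286
Tm = 81.5 + (-3.536) + 19.914 − 19.286 = 78.592 → 78.6°C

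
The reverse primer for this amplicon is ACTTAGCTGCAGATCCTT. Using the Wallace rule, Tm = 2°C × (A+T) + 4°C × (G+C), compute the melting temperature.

52°C

Counting bases: T=6, C=5, G=3, A=4
A+T = 10, G+C = 8
Tm = 2×10 + 4×8 = 52°C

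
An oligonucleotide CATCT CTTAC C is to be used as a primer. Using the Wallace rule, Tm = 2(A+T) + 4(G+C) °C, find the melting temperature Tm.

32°C

Base counts: G=0, T=4, C=5, A=2
A+T = 6, G+C = 5
Tm = 2×6 + 4×5 = 32°C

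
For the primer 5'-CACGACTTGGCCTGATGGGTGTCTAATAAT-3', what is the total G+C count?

14

C=6, T=9, A=7, G=8
G+C = 8 + 6 = 14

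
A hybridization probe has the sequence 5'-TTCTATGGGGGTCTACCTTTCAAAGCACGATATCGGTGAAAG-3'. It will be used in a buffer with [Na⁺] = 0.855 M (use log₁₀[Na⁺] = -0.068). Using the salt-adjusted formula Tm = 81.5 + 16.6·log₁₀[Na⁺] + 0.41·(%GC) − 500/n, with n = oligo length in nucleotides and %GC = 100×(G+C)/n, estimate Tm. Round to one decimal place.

87.0°C

Length n = 42. Counting bases: G=11, T=12, C=8, A=11
G+C = 19, so %GC = 19/42 × 100 = 45.238%
Salt term: 16.6 × (-0.068) = -1.129
GC term: 0.41 × 45.238 = 18.548; length term: −500/42 = −11.905
Tm = 81.5 + (-1.129) + 18.548 − 11.905 = 87.014 → 87.0°C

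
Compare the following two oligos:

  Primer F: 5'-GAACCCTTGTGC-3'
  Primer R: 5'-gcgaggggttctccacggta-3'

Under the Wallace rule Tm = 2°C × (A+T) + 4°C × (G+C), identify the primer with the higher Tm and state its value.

Primer R, 66°C

Primer F: A+T=5, G+C=7 → Tm = 2(5)+4(7) = 38°C
Primer R: A+T=7, G+C=13 → Tm = 2(7)+4(13) = 66°C
38°C vs 66°C → primer R is higher.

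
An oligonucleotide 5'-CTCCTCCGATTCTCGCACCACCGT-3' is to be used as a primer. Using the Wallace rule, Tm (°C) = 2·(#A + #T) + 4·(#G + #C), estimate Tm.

Scanning the sequence gives C=12, G=3, T=6, A=3.
AT pairs contribute 9, GC pairs contribute 15.
Tm = 2×9 + 4×15 = 78°C

78°C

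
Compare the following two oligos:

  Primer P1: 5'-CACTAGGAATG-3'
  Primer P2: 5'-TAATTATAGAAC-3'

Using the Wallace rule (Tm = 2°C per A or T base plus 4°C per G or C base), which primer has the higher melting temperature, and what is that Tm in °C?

Primer P1, 32°C

Primer P1: A+T=6, G+C=5 → Tm = 2(6)+4(5) = 32°C
Primer P2: A+T=10, G+C=2 → Tm = 2(10)+4(2) = 28°C
32°C vs 28°C → primer P1 is higher.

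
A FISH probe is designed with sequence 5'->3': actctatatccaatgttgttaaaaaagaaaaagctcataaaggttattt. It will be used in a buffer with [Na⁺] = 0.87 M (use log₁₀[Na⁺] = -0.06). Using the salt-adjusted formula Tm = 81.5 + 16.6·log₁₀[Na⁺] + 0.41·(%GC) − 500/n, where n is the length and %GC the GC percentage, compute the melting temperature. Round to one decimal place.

80.3°C

Length n = 49. Counting bases: G=6, A=21, C=6, T=16
G+C = 12, so %GC = 12/49 × 100 = 24.49%
Salt term: 16.6 × (-0.06) = -0.996
GC term: 0.41 × 24.49 = 10.041; length term: −500/49 = −10.204
Tm = 81.5 + (-0.996) + 10.041 − 10.204 = 80.341 → 80.3°C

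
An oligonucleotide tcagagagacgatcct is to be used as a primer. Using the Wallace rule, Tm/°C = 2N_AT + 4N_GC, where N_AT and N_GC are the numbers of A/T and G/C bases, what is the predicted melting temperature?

48°C

Scanning the sequence gives C=4, A=5, G=4, T=3.
AT pairs contribute 8, GC pairs contribute 8.
Tm = 2×8 + 4×8 = 48°C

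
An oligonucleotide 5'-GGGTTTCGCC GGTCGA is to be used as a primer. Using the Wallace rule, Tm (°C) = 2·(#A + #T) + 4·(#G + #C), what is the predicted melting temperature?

54°C

Scanning the sequence gives A=1, T=4, G=7, C=4.
So N_AT = 5 and N_GC = 11.
Tm = 2(5) + 4(11) = 10 + 44 = 54°C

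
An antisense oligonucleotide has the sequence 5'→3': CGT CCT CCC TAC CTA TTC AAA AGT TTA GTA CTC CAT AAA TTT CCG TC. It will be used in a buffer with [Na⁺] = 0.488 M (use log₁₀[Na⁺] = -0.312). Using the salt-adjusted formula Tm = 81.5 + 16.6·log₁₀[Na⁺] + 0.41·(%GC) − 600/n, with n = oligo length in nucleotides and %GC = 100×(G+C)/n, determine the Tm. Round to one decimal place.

Length n = 47. C=15, A=12, G=4, T=16
G+C = 19, so %GC = 19/47 × 100 = 40.426%
Salt term: 16.6 × (-0.312) = -5.179
GC term: 0.41 × 40.426 = 16.575; length term: −600/47 = −12.766
Tm = 81.5 + (-5.179) + 16.575 − 12.766 = 80.13 → 80.1°C

80.1°C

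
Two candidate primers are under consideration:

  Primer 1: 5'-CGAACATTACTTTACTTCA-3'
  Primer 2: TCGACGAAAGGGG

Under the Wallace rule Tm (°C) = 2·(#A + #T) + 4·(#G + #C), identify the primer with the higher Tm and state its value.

Primer 1: A+T=13, G+C=6 → Tm = 2(13)+4(6) = 50°C
Primer 2: A+T=5, G+C=8 → Tm = 2(5)+4(8) = 42°C
50°C vs 42°C → primer 1 is higher.

Primer 1, 50°C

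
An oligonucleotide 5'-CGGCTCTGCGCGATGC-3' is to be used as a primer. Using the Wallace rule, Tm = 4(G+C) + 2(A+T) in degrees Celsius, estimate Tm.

56°C

A=1, T=3, C=6, G=6
A+T = 4, G+C = 12
Tm = 2(4) + 4(12) = 8 + 48 = 56°C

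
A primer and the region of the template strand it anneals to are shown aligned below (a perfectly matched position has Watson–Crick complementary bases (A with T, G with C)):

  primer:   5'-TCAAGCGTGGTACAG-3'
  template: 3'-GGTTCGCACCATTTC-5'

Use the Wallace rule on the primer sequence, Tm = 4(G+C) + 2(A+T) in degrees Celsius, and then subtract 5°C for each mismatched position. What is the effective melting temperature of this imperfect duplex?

Primer base counts: A=4, T=3, G=5, C=3 → A+T=7, G+C=8
Perfect-match Tm = 2(7) + 4(8) = 14 + 32 = 46°C
Mismatches (positions where the bases are not complementary): 2 (at positions 1, 13)
Effective Tm = 46 − 2×5 = 46 − 10 = 36°C

36°C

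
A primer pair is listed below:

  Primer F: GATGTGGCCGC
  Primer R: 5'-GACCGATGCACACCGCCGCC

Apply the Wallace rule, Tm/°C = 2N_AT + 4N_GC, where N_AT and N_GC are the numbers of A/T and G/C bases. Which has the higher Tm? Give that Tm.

Primer R, 70°C

Primer F: A+T=3, G+C=8 → Tm = 2(3)+4(8) = 38°C
Primer R: A+T=5, G+C=15 → Tm = 2(5)+4(15) = 70°C
38°C vs 70°C → primer R is higher.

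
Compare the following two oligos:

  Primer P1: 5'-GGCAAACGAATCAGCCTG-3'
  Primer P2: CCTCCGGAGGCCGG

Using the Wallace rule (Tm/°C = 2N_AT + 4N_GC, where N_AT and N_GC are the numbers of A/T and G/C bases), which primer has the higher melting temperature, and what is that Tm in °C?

Primer P1, 56°C

Primer P1: A+T=8, G+C=10 → Tm = 2(8)+4(10) = 56°C
Primer P2: A+T=2, G+C=12 → Tm = 2(2)+4(12) = 52°C
56°C vs 52°C → primer P1 is higher.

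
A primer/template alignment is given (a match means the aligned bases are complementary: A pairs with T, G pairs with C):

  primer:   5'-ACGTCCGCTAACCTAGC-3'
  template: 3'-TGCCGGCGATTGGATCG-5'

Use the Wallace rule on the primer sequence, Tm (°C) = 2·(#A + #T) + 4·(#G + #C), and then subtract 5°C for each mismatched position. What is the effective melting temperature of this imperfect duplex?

49°C

Primer base counts: A=4, T=3, G=3, C=7 → A+T=7, G+C=10
Perfect-match Tm = 2(7) + 4(10) = 14 + 40 = 54°C
Mismatches (positions where the bases are not complementary): 1 (at position 4)
Effective Tm = 54 − 1×5 = 54 − 5 = 49°C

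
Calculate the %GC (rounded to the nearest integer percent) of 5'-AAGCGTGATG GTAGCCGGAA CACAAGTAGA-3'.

50%

Scanning the sequence gives C=5, A=11, T=4, G=10.
G+C = 10 + 5 = 15 out of 30 bases
%GC = 15/30 × 100 = 50% ≈ 50%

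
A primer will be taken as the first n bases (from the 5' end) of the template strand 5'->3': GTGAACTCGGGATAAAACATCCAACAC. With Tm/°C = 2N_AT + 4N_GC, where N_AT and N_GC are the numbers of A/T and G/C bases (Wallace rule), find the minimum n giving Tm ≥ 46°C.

n = 16

First 15 bases: GTGAACTCGGGATAA → Tm = 44°C (< 46°C)
First 16 bases: GTGAACTCGGGATAAA → Tm = 46°C (≥ 46°C)
Each additional base adds 2°C (A/T) or 4°C (G/C), so Tm is non-decreasing in n; n = 16 is the first length to reach 46°C.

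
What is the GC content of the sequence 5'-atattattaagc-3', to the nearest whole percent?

T=5, A=5, G=1, C=1
G+C = 1 + 1 = 2 out of 12 bases
%GC = 2/12 × 100 = 16.67% ≈ 17%

17%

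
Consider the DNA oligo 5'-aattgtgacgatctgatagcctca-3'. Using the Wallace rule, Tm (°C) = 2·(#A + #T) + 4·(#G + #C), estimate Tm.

68°C

Counting bases: A=7, T=7, G=5, C=5
So N_AT = 14 and N_GC = 10.
Tm = 4·10 + 2·14 = 40 + 28 = 68°C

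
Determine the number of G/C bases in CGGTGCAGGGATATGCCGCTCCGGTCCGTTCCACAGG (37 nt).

25

Scanning the sequence gives G=13, C=12, A=5, T=7.
Total G or C: 13 + 12 = 25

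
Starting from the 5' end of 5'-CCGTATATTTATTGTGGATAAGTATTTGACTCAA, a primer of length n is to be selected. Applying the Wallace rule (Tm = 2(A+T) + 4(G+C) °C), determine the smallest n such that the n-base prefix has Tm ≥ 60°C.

n = 23

First 22 bases: CCGTATATTTATTGTGGATAAG → Tm = 58°C (< 60°C)
First 23 bases: CCGTATATTTATTGTGGATAAGT → Tm = 60°C (≥ 60°C)
Each additional base adds 2°C (A/T) or 4°C (G/C), so Tm is non-decreasing in n; n = 23 is the first length to reach 60°C.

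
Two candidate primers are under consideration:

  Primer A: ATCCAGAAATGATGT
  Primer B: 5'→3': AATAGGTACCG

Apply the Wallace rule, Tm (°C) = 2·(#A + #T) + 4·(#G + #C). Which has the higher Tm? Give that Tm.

Primer A: A+T=10, G+C=5 → Tm = 2(10)+4(5) = 40°C
Primer B: A+T=6, G+C=5 → Tm = 2(6)+4(5) = 32°C
40°C vs 32°C → primer A is higher.

Primer A, 40°C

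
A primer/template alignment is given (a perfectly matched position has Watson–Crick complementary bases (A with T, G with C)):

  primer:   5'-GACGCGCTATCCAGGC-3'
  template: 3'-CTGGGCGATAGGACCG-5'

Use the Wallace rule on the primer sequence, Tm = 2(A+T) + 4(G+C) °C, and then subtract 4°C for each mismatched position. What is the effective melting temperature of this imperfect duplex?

46°C

Primer base counts: A=3, T=2, G=5, C=6 → A+T=5, G+C=11
Perfect-match Tm = 2(5) + 4(11) = 10 + 44 = 54°C
Mismatches (positions where the bases are not complementary): 2 (at positions 4, 13)
Effective Tm = 54 − 2×4 = 54 − 8 = 46°C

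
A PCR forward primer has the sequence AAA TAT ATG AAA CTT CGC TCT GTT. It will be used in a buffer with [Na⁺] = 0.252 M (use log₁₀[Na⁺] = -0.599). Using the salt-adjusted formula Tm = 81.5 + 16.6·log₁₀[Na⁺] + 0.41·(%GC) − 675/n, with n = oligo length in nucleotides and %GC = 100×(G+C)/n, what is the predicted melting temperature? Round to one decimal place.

Length n = 24. A=8, T=9, C=4, G=3
G+C = 7, so %GC = 7/24 × 100 = 29.167%
Salt term: 16.6 × (-0.599) = -9.943
GC term: 0.41 × 29.167 = 11.958; length term: −675/24 = −28.125
Tm = 81.5 + (-9.943) + 11.958 − 28.125 = 55.39 → 55.4°C

55.4°C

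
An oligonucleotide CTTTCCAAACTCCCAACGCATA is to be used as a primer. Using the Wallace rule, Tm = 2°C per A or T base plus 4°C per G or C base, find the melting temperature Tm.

64°C

Base counts: A=7, G=1, T=5, C=9
A+T = 12, G+C = 10
Tm = 2(12) + 4(10) = 24 + 40 = 64°C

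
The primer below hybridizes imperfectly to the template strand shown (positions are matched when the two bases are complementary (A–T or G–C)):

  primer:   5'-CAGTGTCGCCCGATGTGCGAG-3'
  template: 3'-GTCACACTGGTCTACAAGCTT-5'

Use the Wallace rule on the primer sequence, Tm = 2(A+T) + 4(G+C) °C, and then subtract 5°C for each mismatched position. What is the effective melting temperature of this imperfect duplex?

Primer base counts: A=3, T=4, G=8, C=6 → A+T=7, G+C=14
Perfect-match Tm = 2(7) + 4(14) = 14 + 56 = 70°C
Mismatches (positions where the bases are not complementary): 5 (at positions 7, 8, 11, 17, 21)
Effective Tm = 70 − 5×5 = 70 − 25 = 45°C

45°C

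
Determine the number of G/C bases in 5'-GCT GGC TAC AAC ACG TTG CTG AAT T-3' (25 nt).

12

G=6, T=7, C=6, A=6
Total G or C: 6 + 6 = 12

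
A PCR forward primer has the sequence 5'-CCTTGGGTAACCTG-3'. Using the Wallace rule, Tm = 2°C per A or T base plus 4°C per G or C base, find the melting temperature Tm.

44°C

Counting bases: C=4, T=4, A=2, G=4
So N_AT = 6 and N_GC = 8.
Tm = 2×6 + 4×8 = 44°C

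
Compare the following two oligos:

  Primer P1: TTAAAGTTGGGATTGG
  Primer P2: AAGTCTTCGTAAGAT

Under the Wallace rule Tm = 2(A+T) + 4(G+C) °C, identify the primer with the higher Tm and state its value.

Primer P1, 44°C

Primer P1: A+T=10, G+C=6 → Tm = 2(10)+4(6) = 44°C
Primer P2: A+T=10, G+C=5 → Tm = 2(10)+4(5) = 40°C
44°C vs 40°C → primer P1 is higher.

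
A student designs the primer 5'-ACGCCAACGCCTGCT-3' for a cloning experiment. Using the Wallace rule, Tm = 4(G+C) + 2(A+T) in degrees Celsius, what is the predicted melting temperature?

Scanning the sequence gives G=3, A=3, T=2, C=7.
A+T = 5, G+C = 10
Tm = 2×5 + 4×10 = 50°C

50°C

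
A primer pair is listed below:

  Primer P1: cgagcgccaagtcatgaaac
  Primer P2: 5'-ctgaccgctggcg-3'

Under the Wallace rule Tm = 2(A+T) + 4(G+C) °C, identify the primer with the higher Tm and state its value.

Primer P1: A+T=9, G+C=11 → Tm = 2(9)+4(11) = 62°C
Primer P2: A+T=3, G+C=10 → Tm = 2(3)+4(10) = 46°C
62°C vs 46°C → primer P1 is higher.

Primer P1, 62°C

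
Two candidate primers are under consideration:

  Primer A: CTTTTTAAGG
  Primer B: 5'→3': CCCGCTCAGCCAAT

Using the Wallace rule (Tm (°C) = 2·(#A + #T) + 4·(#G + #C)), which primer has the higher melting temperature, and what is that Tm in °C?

Primer A: A+T=7, G+C=3 → Tm = 2(7)+4(3) = 26°C
Primer B: A+T=5, G+C=9 → Tm = 2(5)+4(9) = 46°C
26°C vs 46°C → primer B is higher.

Primer B, 46°C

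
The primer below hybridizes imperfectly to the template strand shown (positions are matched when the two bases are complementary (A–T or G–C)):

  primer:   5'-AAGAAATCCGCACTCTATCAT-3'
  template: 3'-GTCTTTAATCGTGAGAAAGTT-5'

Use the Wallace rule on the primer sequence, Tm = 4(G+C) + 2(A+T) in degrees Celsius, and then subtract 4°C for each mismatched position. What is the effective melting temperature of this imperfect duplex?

Primer base counts: A=8, T=5, G=2, C=6 → A+T=13, G+C=8
Perfect-match Tm = 2(13) + 4(8) = 26 + 32 = 58°C
Mismatches (positions where the bases are not complementary): 5 (at positions 1, 8, 9, 17, 21)
Effective Tm = 58 − 5×4 = 58 − 20 = 38°C

38°C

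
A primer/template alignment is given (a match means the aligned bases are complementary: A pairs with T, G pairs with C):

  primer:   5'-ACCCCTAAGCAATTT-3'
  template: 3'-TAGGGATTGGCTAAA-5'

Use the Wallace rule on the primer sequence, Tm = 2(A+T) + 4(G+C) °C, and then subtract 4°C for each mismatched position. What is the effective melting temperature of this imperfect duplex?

Primer base counts: A=5, T=4, G=1, C=5 → A+T=9, G+C=6
Perfect-match Tm = 2(9) + 4(6) = 18 + 24 = 42°C
Mismatches (positions where the bases are not complementary): 3 (at positions 2, 9, 11)
Effective Tm = 42 − 3×4 = 42 − 12 = 30°C

30°C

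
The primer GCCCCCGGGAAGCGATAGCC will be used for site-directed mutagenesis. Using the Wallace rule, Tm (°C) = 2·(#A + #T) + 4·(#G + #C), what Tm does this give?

70°C

Base counts: C=8, T=1, A=4, G=7
A+T = 5, G+C = 15
Tm = 2×5 + 4×15 = 70°C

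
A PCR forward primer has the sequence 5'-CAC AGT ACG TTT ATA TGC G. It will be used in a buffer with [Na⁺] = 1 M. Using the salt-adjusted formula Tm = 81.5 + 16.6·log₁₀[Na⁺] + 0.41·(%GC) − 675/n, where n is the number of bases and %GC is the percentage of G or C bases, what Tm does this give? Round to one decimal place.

Length n = 19. Counting bases: G=4, C=4, T=6, A=5
G+C = 8, so %GC = 8/19 × 100 = 42.105%
Salt term: 16.6 × (0) = 0
GC term: 0.41 × 42.105 = 17.263; length term: −675/19 = −35.526
Tm = 81.5 + (0) + 17.263 − 35.526 = 63.237 → 63.2°C

63.2°C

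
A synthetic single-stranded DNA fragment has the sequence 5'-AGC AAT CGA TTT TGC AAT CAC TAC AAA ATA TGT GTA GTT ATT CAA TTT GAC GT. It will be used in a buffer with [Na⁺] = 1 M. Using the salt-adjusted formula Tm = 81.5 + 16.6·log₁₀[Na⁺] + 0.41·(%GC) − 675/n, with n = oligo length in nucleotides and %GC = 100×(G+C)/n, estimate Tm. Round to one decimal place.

81.1°C

Length n = 53. Scanning the sequence gives C=8, T=19, G=8, A=18.
G+C = 16, so %GC = 16/53 × 100 = 30.189%
Salt term: 16.6 × (0) = 0
GC term: 0.41 × 30.189 = 12.377; length term: −675/53 = −12.736
Tm = 81.5 + (0) + 12.377 − 12.736 = 81.141 → 81.1°C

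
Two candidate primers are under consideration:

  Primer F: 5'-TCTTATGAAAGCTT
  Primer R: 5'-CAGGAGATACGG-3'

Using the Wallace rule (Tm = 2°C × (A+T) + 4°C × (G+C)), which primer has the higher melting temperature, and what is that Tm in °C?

Primer F: A+T=10, G+C=4 → Tm = 2(10)+4(4) = 36°C
Primer R: A+T=5, G+C=7 → Tm = 2(5)+4(7) = 38°C
36°C vs 38°C → primer R is higher.

Primer R, 38°C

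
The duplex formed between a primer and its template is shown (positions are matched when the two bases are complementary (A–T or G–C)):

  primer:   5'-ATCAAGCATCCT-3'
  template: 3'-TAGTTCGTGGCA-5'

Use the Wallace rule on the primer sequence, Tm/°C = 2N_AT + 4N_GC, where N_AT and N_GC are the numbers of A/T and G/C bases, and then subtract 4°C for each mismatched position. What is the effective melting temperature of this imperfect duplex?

26°C

Primer base counts: A=4, T=3, G=1, C=4 → A+T=7, G+C=5
Perfect-match Tm = 2(7) + 4(5) = 14 + 20 = 34°C
Mismatches (positions where the bases are not complementary): 2 (at positions 9, 11)
Effective Tm = 34 − 2×4 = 34 − 8 = 26°C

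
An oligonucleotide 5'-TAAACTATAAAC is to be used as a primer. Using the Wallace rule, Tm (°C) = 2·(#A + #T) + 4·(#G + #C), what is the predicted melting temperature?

28°C

Scanning the sequence gives T=3, A=7, G=0, C=2.
AT pairs contribute 10, GC pairs contribute 2.
Tm = 4·2 + 2·10 = 8 + 20 = 28°C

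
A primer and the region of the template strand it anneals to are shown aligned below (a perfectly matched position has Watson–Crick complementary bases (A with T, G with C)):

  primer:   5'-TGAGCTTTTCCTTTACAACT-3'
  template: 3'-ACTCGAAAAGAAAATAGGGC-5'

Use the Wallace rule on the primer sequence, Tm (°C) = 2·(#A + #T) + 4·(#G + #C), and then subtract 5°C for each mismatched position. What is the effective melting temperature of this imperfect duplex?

Primer base counts: A=4, T=9, G=2, C=5 → A+T=13, G+C=7
Perfect-match Tm = 2(13) + 4(7) = 26 + 28 = 54°C
Mismatches (positions where the bases are not complementary): 5 (at positions 11, 16, 17, 18, 20)
Effective Tm = 54 − 5×5 = 54 − 25 = 29°C

29°C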